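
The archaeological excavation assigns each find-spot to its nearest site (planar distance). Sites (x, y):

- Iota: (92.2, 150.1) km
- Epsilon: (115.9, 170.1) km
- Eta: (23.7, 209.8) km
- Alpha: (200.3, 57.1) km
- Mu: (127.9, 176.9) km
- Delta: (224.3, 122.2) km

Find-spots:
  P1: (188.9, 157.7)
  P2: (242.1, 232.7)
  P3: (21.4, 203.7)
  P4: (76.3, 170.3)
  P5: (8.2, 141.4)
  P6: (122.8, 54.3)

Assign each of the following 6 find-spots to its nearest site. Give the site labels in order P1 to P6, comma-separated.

Delta, Delta, Eta, Iota, Eta, Alpha

P1 → Delta (d²=2513.41)
P2 → Delta (d²=12527.09)
P3 → Eta (d²=42.50)
P4 → Iota (d²=660.85)
P5 → Eta (d²=4918.81)
P6 → Alpha (d²=6014.09)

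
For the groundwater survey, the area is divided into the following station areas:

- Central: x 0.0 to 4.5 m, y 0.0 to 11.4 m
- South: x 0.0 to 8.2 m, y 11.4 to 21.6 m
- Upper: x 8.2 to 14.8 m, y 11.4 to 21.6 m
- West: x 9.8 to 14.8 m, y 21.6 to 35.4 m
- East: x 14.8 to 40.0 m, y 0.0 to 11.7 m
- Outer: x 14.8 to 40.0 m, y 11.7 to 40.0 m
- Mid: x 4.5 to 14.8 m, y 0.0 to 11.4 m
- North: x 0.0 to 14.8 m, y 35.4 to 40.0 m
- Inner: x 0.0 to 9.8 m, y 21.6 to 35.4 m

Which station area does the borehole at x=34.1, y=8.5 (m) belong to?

East

The point has x = 34.1 and y = 8.5.
Only East satisfies 14.8 ≤ x ≤ 40.0 and 0.0 ≤ y ≤ 11.7.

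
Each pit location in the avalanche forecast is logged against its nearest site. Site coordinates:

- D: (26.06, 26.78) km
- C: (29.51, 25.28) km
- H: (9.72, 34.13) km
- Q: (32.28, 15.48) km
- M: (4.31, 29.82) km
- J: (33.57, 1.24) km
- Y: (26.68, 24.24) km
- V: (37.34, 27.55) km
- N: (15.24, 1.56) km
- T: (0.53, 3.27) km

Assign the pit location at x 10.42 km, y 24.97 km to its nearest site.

M

Squared distances to each site:
D: 247.886; C: 364.524; H: 84.396; Q: 567.920; M: 60.855; J: 1099.035; Y: 264.920; V: 731.343; N: 571.260; T: 568.702.
Minimum at M.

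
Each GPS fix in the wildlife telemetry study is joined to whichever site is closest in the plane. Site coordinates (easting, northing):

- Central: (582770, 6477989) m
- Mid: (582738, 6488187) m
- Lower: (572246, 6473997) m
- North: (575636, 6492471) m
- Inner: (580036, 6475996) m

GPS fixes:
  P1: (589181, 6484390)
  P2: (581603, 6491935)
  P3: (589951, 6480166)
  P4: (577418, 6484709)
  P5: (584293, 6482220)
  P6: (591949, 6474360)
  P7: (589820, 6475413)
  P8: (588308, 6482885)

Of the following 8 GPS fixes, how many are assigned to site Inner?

0

P1 → Mid
P2 → Mid
P3 → Central
P4 → Mid
P5 → Central
P6 → Central
P7 → Central
P8 → Central
0 of the 8 go to Inner.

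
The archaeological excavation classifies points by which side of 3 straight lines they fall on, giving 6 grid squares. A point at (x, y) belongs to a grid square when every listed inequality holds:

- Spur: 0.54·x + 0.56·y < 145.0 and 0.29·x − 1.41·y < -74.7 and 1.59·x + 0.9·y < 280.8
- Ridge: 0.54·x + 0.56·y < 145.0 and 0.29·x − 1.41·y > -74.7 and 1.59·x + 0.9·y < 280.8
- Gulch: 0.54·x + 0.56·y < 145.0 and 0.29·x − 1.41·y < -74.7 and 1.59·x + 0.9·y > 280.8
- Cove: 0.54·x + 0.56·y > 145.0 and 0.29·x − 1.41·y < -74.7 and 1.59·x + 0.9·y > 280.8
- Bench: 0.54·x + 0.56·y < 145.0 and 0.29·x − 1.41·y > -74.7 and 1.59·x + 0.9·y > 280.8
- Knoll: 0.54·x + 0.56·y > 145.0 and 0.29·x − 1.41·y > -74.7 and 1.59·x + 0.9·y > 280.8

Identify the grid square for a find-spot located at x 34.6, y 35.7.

Ridge

0.54·34.6 + 0.56·35.7 = 38.676, which is < 145.0
0.29·34.6 − 1.41·35.7 = -40.303, which is > -74.7
1.59·34.6 + 0.9·35.7 = 87.144, which is < 280.8
This sign pattern matches Ridge.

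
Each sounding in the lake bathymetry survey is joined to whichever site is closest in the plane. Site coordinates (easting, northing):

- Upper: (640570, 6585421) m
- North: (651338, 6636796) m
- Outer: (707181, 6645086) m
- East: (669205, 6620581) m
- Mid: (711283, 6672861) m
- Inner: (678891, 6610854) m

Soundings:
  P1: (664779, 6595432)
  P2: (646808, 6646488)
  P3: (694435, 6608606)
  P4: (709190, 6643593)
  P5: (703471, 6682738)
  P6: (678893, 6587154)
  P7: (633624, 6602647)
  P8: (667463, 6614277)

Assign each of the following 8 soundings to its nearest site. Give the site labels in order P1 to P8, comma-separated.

P1 → Inner (d²=436986628.00)
P2 → North (d²=114455764.00)
P3 → Inner (d²=246669440.00)
P4 → Outer (d²=6265130.00)
P5 → Mid (d²=158582473.00)
P6 → Inner (d²=561690004.00)
P7 → Upper (d²=344981992.00)
P8 → East (d²=42774980.00)

Inner, North, Inner, Outer, Mid, Inner, Upper, East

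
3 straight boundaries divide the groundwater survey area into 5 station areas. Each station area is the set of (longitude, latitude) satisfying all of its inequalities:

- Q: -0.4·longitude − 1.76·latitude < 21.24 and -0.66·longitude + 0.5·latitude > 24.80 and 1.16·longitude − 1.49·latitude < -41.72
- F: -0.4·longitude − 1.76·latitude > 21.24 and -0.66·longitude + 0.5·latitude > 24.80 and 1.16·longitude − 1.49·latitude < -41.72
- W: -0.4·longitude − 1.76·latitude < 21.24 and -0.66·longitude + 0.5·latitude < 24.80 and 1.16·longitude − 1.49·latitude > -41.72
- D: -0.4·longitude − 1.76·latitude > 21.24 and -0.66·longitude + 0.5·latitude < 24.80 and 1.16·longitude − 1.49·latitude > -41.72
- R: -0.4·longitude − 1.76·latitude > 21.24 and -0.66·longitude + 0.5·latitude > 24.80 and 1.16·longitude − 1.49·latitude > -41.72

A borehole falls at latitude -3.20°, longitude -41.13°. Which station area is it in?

F

-0.4·-41.13 − 1.76·-3.20 = 22.084, which is > 21.24
-0.66·-41.13 + 0.5·-3.20 = 25.546, which is > 24.80
1.16·-41.13 − 1.49·-3.20 = -42.943, which is < -41.72
This sign pattern matches F.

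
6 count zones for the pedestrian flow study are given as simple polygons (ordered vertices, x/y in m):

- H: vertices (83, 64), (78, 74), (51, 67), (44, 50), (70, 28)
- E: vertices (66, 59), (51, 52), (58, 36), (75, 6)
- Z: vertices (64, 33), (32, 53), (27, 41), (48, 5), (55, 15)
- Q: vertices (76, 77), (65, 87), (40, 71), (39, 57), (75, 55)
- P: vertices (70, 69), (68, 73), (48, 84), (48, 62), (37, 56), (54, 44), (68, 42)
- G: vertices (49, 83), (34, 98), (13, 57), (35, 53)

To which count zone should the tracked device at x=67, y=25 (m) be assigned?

Cast a ray rightward from (67, 25). For each polygon, the edges (by vertex number in listed order) whose endpoints lie on opposite sides of y = 25, where each meets that height, and whether that is right or left of the point:
H: no edge straddles that height → 0 crossings.
E: 3–4 at x≈64.2 (left), 4–1 at x≈71.8 (right) → 1 crossing.
Z: 3–4 at x≈36.3 (left), 5–1 at x≈60.0 (left) → 0 crossings.
Q: no edge straddles that height → 0 crossings.
P: no edge straddles that height → 0 crossings.
G: no edge straddles that height → 0 crossings.
Only E has an odd count, so the point is inside E.

E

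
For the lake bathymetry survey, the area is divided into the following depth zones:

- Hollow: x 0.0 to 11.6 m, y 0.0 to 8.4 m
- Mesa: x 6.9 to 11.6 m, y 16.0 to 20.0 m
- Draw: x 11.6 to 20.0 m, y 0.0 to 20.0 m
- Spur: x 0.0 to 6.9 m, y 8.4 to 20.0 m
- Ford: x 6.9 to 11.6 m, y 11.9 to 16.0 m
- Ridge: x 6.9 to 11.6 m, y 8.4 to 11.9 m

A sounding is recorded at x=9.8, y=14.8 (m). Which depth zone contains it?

The point has x = 9.8 and y = 14.8.
Only Ford satisfies 6.9 ≤ x ≤ 11.6 and 11.9 ≤ y ≤ 16.0.

Ford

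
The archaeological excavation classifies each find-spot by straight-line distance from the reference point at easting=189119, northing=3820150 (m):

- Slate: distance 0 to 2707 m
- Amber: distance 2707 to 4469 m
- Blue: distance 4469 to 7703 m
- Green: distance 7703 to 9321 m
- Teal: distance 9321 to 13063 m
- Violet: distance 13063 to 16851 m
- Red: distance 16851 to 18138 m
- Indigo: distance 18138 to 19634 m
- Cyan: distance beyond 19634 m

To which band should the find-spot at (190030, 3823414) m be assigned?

Distance = √((190030−189119)² + (3823414−3820150)²) = √(829921.000 + 10653696.000) = 3388.749 m.
2707 ≤ 3388.749 < 4469 → Amber.

Amber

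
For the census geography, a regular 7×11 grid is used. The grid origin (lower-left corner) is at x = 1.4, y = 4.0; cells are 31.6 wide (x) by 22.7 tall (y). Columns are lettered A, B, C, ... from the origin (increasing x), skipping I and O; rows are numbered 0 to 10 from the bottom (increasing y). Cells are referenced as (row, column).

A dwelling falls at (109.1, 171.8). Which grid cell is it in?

(7, D)

Column index: ⌊(109.1 − 1.4) / 31.6⌋ = ⌊3.408⌋ = 3 → column D
Row offset from origin: ⌊(171.8 − 4.0) / 22.7⌋ = ⌊7.392⌋ = 7 → row 7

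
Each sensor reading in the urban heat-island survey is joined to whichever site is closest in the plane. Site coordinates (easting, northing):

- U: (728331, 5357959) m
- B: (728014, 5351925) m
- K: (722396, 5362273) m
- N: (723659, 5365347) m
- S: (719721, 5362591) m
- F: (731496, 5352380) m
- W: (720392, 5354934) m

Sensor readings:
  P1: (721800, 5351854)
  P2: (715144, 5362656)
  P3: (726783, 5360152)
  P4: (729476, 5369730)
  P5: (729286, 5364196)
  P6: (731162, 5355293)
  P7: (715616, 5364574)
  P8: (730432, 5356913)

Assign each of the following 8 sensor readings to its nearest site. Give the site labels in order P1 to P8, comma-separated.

P1 → W (d²=11468864.00)
P2 → S (d²=20953154.00)
P3 → U (d²=7205553.00)
P4 → N (d²=53048178.00)
P5 → N (d²=32987930.00)
P6 → F (d²=8597125.00)
P7 → S (d²=20783314.00)
P8 → U (d²=5508317.00)

W, S, U, N, N, F, S, U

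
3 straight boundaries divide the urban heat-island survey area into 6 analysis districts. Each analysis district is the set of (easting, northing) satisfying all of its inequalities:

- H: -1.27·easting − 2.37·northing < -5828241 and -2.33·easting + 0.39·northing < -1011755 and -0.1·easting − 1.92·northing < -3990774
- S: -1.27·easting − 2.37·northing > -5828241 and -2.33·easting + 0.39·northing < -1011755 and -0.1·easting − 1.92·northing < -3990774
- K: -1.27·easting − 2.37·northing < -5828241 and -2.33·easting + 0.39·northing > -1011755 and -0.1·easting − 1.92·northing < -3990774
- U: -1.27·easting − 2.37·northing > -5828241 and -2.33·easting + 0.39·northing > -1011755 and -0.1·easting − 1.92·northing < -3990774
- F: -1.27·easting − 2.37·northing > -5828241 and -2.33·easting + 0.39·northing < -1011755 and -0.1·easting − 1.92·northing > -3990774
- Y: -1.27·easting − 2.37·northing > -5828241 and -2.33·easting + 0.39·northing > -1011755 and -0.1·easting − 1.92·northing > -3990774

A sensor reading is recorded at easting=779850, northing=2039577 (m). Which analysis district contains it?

-1.27·779850 − 2.37·2039577 = -5824206.990, which is > -5828241
-2.33·779850 + 0.39·2039577 = -1021615.470, which is < -1011755
-0.1·779850 − 1.92·2039577 = -3993972.840, which is < -3990774
This sign pattern matches S.

S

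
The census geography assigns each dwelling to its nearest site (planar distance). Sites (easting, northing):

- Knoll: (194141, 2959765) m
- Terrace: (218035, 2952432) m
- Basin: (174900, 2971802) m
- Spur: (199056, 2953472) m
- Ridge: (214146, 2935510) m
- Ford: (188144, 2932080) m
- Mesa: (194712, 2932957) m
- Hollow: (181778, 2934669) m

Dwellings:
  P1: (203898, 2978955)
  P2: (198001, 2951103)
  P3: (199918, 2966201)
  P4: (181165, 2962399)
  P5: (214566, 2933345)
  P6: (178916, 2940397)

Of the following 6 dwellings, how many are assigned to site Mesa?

P1 → Knoll
P2 → Spur
P3 → Knoll
P4 → Basin
P5 → Ridge
P6 → Hollow
0 of the 6 go to Mesa.

0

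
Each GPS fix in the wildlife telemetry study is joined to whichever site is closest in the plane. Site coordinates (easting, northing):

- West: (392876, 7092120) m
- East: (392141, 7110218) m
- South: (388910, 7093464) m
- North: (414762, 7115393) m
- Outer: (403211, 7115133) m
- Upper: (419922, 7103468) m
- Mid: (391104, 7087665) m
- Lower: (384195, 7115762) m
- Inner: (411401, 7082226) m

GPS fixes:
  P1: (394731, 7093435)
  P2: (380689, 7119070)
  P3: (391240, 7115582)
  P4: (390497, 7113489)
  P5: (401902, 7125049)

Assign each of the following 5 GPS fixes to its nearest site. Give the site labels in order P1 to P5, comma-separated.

West, Lower, East, East, Outer

P1 → West (d²=5170250.00)
P2 → Lower (d²=23234900.00)
P3 → East (d²=29584297.00)
P4 → East (d²=13402177.00)
P5 → Outer (d²=100040537.00)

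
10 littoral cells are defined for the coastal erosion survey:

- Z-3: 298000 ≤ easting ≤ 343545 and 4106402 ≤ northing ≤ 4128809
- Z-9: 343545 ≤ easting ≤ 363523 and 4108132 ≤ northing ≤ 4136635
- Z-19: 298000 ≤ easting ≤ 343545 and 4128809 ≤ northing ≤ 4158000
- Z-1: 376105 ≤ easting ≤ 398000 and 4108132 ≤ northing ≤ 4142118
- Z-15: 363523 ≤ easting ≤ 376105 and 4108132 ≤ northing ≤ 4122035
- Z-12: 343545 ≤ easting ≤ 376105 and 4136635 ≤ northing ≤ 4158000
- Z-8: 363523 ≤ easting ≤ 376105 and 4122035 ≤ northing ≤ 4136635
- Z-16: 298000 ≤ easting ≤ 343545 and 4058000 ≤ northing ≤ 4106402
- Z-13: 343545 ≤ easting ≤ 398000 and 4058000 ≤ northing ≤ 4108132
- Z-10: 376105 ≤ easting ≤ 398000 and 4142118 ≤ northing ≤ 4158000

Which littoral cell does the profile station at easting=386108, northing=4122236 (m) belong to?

Z-1

The point has easting = 386108 and northing = 4122236.
Only Z-1 satisfies 376105 ≤ easting ≤ 398000 and 4108132 ≤ northing ≤ 4142118.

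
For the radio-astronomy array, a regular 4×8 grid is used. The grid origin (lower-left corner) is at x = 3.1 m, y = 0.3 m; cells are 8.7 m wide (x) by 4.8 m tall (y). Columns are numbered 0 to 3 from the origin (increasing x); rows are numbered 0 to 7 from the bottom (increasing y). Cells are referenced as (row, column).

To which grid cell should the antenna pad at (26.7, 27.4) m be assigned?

Column index: ⌊(26.7 − 3.1) / 8.7⌋ = ⌊2.713⌋ = 2
Row offset from origin: ⌊(27.4 − 0.3) / 4.8⌋ = ⌊5.646⌋ = 5 → row 5

(5, 2)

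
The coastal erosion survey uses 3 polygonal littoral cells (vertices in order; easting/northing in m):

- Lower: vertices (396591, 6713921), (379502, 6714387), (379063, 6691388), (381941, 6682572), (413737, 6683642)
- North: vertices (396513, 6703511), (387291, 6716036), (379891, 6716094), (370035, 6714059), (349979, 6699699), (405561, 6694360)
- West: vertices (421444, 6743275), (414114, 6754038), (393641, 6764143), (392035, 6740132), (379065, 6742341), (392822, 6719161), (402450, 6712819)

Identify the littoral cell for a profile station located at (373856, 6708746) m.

North

Cast a ray rightward from (373856, 6708746). For each polygon, the edges (by vertex number in listed order) whose endpoints lie on opposite sides of northing = 6708746, where each meets that height, and whether that is right or left of the point:
Lower: 2–3 at easting≈379394.3 (right), 5–1 at easting≈399521.4 (right) → 2 crossings.
North: 1–2 at easting≈392658.5 (right), 4–5 at easting≈362614.6 (left) → 1 crossing.
West: no edge straddles that height → 0 crossings.
Only North has an odd count, so the point is inside North.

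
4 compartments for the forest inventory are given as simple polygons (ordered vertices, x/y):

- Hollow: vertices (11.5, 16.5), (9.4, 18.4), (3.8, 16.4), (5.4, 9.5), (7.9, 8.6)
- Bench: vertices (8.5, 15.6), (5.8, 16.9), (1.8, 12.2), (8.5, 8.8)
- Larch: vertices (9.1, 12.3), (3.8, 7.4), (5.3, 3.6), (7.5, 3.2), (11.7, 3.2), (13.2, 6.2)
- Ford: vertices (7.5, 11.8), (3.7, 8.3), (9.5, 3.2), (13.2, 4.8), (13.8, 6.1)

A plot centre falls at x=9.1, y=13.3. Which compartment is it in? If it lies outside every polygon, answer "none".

Cast a ray rightward from (9.1, 13.3). For each polygon, the edges (by vertex number in listed order) whose endpoints lie on opposite sides of y = 13.3, where each meets that height, and whether that is right or left of the point:
Hollow: 3–4 at x≈4.52 (left), 5–1 at x≈10.04 (right) → 1 crossing.
Bench: 2–3 at x≈2.74 (left), 4–1 at x≈8.50 (left) → 0 crossings.
Larch: no edge straddles that height → 0 crossings.
Ford: no edge straddles that height → 0 crossings.
Only Hollow has an odd count, so the point is inside Hollow.

Hollow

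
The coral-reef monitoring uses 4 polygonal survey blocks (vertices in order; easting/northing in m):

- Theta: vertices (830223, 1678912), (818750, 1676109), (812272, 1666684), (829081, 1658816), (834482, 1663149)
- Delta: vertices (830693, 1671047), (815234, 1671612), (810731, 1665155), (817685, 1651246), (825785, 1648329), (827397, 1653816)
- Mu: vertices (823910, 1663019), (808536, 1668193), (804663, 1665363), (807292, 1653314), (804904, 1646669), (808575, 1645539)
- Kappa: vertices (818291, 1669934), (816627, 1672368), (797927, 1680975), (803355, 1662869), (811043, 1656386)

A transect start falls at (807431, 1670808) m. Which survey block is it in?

Cast a ray rightward from (807431, 1670808). For each polygon, the edges (by vertex number in listed order) whose endpoints lie on opposite sides of northing = 1670808, where each meets that height, and whether that is right or left of the point:
Theta: 2–3 at easting≈815106.5 (right), 5–1 at easting≈832412.6 (right) → 2 crossings.
Delta: 2–3 at easting≈814673.3 (right), 6–1 at easting≈830647.3 (right) → 2 crossings.
Mu: no edge straddles that height → 0 crossings.
Kappa: 1–2 at easting≈817693.5 (right), 3–4 at easting≈800975.0 (left) → 1 crossing.
Only Kappa has an odd count, so the point is inside Kappa.

Kappa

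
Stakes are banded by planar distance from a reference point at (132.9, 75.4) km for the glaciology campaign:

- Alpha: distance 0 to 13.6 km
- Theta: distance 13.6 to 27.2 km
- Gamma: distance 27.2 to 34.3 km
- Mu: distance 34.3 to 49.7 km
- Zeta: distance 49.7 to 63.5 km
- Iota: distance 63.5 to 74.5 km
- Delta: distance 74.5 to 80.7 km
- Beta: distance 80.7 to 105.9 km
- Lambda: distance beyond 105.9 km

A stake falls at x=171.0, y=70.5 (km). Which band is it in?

Mu

Distance = √((171.0−132.9)² + (70.5−75.4)²) = √(1451.610 + 24.010) = 38.414 km.
34.3 ≤ 38.414 < 49.7 → Mu.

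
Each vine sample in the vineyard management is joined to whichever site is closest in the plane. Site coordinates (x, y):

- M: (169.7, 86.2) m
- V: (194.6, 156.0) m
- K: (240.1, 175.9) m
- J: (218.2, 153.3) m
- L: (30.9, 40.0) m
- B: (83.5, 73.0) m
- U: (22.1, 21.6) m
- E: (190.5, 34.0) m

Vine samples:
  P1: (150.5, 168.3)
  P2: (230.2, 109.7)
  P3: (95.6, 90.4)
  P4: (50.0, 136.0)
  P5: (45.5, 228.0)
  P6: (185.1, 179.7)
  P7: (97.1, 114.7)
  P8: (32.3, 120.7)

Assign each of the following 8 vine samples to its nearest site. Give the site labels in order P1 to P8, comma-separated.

P1 → V (d²=2096.10)
P2 → J (d²=2044.96)
P3 → B (d²=449.17)
P4 → B (d²=5091.25)
P5 → B (d²=25469.00)
P6 → V (d²=651.94)
P7 → B (d²=1923.85)
P8 → B (d²=4896.73)

V, J, B, B, B, V, B, B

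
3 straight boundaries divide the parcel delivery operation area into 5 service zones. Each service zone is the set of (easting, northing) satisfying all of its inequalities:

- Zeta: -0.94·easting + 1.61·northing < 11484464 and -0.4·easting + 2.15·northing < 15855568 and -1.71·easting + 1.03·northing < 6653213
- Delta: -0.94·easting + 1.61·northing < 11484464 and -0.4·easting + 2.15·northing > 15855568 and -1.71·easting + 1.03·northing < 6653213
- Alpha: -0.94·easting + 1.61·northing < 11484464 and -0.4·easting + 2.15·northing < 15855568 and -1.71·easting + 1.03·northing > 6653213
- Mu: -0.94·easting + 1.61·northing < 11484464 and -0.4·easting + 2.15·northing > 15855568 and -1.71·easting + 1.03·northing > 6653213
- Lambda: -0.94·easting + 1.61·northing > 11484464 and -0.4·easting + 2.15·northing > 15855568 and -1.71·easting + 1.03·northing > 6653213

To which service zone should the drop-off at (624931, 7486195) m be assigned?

-0.94·624931 + 1.61·7486195 = 11465338.810, which is < 11484464
-0.4·624931 + 2.15·7486195 = 15845346.850, which is < 15855568
-1.71·624931 + 1.03·7486195 = 6642148.840, which is < 6653213
This sign pattern matches Zeta.

Zeta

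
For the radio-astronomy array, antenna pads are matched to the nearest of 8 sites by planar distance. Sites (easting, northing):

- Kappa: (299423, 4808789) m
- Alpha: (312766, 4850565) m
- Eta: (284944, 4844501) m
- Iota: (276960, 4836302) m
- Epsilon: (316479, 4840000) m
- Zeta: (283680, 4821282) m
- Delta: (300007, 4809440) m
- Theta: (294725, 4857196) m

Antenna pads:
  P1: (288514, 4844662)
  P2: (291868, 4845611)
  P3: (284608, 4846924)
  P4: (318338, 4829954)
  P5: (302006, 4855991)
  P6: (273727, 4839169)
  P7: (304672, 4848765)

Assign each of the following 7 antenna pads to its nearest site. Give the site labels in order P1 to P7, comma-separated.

Eta, Eta, Eta, Epsilon, Theta, Iota, Alpha

P1 → Eta (d²=12770821.00)
P2 → Eta (d²=49173876.00)
P3 → Eta (d²=5983825.00)
P4 → Epsilon (d²=104377997.00)
P5 → Theta (d²=54464986.00)
P6 → Iota (d²=18671978.00)
P7 → Alpha (d²=68752836.00)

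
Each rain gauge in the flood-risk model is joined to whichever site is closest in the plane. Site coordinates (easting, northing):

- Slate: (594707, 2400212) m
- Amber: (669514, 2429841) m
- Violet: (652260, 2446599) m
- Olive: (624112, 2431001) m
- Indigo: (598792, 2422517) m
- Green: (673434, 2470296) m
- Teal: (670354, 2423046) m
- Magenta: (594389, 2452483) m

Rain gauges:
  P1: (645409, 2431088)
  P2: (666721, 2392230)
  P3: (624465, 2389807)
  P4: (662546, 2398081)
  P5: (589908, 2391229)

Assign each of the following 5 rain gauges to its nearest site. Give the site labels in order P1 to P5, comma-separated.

Violet, Teal, Slate, Teal, Slate

P1 → Violet (d²=287527322.00)
P2 → Teal (d²=962824545.00)
P3 → Slate (d²=993802589.00)
P4 → Teal (d²=684216089.00)
P5 → Slate (d²=103724690.00)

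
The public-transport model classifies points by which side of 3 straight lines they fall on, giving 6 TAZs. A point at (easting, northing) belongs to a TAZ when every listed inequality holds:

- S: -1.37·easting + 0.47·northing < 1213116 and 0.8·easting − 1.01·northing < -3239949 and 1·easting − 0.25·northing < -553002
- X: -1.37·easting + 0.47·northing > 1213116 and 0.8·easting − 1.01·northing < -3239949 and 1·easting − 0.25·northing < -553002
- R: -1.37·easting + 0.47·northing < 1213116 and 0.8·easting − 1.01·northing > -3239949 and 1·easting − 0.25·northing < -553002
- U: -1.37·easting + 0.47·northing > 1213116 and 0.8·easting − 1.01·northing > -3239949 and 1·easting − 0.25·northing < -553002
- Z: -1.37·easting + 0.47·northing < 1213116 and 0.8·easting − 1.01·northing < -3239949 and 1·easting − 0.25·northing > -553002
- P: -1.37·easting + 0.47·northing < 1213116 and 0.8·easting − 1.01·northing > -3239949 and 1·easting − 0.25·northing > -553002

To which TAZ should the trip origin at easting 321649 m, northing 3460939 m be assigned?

-1.37·321649 + 0.47·3460939 = 1185982.200, which is < 1213116
0.8·321649 − 1.01·3460939 = -3238229.190, which is > -3239949
1·321649 − 0.25·3460939 = -543585.750, which is > -553002
This sign pattern matches P.

P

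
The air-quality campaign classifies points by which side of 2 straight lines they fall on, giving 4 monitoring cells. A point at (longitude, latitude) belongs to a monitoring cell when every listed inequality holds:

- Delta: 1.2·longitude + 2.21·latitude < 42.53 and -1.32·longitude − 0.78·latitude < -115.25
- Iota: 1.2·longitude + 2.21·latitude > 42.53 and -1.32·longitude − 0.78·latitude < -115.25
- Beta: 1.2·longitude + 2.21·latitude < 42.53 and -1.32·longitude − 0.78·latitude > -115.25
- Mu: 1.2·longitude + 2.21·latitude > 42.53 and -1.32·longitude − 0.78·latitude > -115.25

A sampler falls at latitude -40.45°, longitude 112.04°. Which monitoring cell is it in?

1.2·112.04 + 2.21·-40.45 = 45.053, which is > 42.53
-1.32·112.04 − 0.78·-40.45 = -116.342, which is < -115.25
This sign pattern matches Iota.

Iota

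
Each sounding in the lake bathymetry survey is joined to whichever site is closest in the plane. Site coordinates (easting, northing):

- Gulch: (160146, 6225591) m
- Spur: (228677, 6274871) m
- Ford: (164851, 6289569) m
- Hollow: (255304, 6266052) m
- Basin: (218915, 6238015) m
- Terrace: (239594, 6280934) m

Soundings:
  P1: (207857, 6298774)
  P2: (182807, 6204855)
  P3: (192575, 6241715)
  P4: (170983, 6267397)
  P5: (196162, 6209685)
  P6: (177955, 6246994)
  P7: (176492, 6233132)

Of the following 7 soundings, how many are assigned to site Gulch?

P1 → Spur
P2 → Gulch
P3 → Basin
P4 → Ford
P5 → Basin
P6 → Gulch
P7 → Gulch
3 of the 7 go to Gulch.

3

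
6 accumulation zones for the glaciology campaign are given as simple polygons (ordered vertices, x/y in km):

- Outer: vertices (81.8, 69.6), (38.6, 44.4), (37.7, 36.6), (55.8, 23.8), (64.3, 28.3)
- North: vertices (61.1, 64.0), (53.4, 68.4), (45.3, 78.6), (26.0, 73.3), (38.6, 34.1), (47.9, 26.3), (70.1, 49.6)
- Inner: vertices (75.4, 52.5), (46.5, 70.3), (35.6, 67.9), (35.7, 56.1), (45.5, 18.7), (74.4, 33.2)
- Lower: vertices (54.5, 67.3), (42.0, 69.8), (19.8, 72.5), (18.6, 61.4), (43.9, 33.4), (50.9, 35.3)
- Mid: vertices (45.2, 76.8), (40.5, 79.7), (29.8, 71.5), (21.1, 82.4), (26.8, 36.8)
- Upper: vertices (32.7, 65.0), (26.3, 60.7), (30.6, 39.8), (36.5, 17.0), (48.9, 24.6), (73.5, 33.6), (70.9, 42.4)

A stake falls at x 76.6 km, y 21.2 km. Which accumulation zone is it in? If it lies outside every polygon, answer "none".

none

Cast a ray rightward from (76.6, 21.2). For each polygon, the edges (by vertex number in listed order) whose endpoints lie on opposite sides of y = 21.2, where each meets that height, and whether that is right or left of the point:
Outer: no edge straddles that height → 0 crossings.
North: no edge straddles that height → 0 crossings.
Inner: 4–5 at x≈44.84 (left), 5–6 at x≈50.48 (left) → 0 crossings.
Lower: no edge straddles that height → 0 crossings.
Mid: no edge straddles that height → 0 crossings.
Upper: 3–4 at x≈35.41 (left), 4–5 at x≈43.35 (left) → 0 crossings.
All counts are even, so the point lies outside every listed polygon.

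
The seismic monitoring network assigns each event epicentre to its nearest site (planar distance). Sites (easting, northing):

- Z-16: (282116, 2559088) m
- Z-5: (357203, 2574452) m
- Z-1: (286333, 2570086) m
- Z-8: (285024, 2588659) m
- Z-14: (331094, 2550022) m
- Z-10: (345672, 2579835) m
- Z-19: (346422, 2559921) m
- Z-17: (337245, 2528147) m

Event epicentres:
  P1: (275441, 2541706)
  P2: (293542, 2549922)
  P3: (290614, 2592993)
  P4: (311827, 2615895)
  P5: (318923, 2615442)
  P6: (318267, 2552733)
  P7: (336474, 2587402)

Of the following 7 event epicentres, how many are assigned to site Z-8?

3

P1 → Z-16
P2 → Z-16
P3 → Z-8
P4 → Z-8
P5 → Z-8
P6 → Z-14
P7 → Z-10
3 of the 7 go to Z-8.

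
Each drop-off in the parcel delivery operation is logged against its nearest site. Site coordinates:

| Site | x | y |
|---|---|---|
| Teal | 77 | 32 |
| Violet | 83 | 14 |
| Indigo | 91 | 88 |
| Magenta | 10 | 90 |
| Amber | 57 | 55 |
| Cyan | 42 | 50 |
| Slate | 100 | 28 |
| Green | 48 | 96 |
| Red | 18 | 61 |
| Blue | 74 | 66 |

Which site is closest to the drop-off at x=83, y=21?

Violet

Squared distances to each site:
Teal: 157.000; Violet: 49.000; Indigo: 4553.000; Magenta: 10090.000; Amber: 1832.000; Cyan: 2522.000; Slate: 338.000; Green: 6850.000; Red: 5825.000; Blue: 2106.000.
Minimum at Violet.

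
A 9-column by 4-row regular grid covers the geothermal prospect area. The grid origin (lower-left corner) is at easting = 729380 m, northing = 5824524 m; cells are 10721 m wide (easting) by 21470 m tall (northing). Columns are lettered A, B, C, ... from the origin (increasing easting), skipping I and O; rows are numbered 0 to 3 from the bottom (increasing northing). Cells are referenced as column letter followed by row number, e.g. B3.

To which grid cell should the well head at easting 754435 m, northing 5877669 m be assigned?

Column index: ⌊(754435 − 729380) / 10721⌋ = ⌊2.337⌋ = 2 → column C
Row offset from origin: ⌊(5877669 − 5824524) / 21470⌋ = ⌊2.475⌋ = 2 → row 2

C2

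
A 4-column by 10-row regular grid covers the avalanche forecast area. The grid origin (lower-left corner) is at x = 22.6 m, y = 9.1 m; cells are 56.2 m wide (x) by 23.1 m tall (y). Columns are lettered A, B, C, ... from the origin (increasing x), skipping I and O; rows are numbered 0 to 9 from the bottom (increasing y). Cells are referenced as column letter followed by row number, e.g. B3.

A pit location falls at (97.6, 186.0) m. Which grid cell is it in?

B7

Column index: ⌊(97.6 − 22.6) / 56.2⌋ = ⌊1.335⌋ = 1 → column B
Row offset from origin: ⌊(186.0 − 9.1) / 23.1⌋ = ⌊7.658⌋ = 7 → row 7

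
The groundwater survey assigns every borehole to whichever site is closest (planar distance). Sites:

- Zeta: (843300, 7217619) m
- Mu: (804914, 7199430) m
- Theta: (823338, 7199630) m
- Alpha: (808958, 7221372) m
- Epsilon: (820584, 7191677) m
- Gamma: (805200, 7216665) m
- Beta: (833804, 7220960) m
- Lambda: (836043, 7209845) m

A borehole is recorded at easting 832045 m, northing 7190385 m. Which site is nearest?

Squared distances to each site:
Zeta: 868365781.000; Mu: 817903186.000; Theta: 161281874.000; Alpha: 1493203738.000; Epsilon: 133023785.000; Gamma: 1411292425.000; Beta: 937924706.000; Lambda: 394675604.000.
Minimum at Epsilon.

Epsilon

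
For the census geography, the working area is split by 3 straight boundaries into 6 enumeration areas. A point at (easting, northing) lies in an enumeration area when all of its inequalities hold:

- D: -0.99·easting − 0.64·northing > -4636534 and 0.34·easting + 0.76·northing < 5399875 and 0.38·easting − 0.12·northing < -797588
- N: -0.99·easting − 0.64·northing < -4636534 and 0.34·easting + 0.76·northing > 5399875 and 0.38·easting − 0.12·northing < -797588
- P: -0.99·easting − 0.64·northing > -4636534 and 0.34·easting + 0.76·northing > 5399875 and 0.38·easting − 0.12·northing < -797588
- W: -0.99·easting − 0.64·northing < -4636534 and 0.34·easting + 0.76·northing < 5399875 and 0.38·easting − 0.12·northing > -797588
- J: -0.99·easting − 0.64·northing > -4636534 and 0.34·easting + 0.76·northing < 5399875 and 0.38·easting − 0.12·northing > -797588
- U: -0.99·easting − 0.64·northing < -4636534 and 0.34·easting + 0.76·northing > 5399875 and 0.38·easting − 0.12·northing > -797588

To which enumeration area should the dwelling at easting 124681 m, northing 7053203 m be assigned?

N

-0.99·124681 − 0.64·7053203 = -4637484.110, which is < -4636534
0.34·124681 + 0.76·7053203 = 5402825.820, which is > 5399875
0.38·124681 − 0.12·7053203 = -799005.580, which is < -797588
This sign pattern matches N.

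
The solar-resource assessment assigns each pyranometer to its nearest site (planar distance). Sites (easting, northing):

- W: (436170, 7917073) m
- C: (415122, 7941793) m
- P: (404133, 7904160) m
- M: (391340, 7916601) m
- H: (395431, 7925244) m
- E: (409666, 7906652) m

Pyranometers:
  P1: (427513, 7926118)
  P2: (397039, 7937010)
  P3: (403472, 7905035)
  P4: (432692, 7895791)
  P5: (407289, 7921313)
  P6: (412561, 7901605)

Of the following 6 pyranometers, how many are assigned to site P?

1

P1 → W
P2 → H
P3 → P
P4 → W
P5 → H
P6 → E
1 of the 6 goes to P.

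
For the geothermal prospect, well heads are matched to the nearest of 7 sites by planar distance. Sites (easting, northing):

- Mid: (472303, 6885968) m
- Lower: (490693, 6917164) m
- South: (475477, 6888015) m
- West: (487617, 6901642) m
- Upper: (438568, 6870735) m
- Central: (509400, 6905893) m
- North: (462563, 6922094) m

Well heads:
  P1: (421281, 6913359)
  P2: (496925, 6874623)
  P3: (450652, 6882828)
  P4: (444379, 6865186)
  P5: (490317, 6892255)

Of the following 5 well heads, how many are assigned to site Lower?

P1 → North
P2 → South
P3 → Upper
P4 → Upper
P5 → West
0 of the 5 go to Lower.

0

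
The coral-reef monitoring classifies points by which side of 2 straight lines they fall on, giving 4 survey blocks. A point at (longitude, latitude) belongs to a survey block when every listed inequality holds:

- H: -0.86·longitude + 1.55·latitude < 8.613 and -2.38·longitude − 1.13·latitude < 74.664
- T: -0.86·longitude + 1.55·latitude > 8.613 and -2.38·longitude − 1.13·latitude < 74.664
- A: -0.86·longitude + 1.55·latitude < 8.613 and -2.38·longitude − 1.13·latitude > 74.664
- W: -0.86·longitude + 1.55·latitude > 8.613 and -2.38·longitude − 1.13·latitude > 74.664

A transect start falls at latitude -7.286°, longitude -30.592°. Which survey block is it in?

-0.86·-30.592 + 1.55·-7.286 = 15.016, which is > 8.613
-2.38·-30.592 − 1.13·-7.286 = 81.042, which is > 74.664
This sign pattern matches W.

W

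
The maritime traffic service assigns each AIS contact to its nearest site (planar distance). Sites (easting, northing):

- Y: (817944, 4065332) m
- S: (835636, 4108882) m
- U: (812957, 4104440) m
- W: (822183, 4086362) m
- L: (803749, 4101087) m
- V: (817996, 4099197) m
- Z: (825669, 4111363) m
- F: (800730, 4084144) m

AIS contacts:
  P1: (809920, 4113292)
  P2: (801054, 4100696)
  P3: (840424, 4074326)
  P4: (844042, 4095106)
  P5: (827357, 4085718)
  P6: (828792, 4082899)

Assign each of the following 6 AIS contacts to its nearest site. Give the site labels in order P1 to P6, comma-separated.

P1 → U (d²=87581273.00)
P2 → L (d²=7415906.00)
P3 → W (d²=477599377.00)
P4 → S (d²=260439012.00)
P5 → W (d²=27185012.00)
P6 → W (d²=55671250.00)

U, L, W, S, W, W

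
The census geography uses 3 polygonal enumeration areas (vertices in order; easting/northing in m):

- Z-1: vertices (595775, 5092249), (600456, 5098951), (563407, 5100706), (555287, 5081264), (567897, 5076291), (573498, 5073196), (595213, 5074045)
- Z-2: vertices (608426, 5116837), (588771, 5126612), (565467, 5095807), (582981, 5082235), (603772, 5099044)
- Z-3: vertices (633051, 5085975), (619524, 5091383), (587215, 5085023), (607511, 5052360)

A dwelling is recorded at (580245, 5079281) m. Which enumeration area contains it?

Z-1

Cast a ray rightward from (580245, 5079281). For each polygon, the edges (by vertex number in listed order) whose endpoints lie on opposite sides of northing = 5079281, where each meets that height, and whether that is right or left of the point:
Z-1: 4–5 at easting≈560315.3 (left), 7–1 at easting≈595374.6 (right) → 1 crossing.
Z-2: no edge straddles that height → 0 crossings.
Z-3: 3–4 at easting≈590782.9 (right), 4–1 at easting≈627965.0 (right) → 2 crossings.
Only Z-1 has an odd count, so the point is inside Z-1.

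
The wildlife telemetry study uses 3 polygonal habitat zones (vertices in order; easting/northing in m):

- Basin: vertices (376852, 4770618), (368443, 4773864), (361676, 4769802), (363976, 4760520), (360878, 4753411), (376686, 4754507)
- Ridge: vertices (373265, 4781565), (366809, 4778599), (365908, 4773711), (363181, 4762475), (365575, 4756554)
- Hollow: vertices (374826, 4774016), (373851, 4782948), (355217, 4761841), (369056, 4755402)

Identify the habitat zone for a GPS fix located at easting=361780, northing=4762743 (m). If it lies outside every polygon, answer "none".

Hollow

Cast a ray rightward from (361780, 4762743). For each polygon, the edges (by vertex number in listed order) whose endpoints lie on opposite sides of northing = 4762743, where each meets that height, and whether that is right or left of the point:
Basin: 3–4 at easting≈363425.2 (right), 6–1 at easting≈376770.9 (right) → 2 crossings.
Ridge: 3–4 at easting≈363246.0 (right), 5–1 at easting≈367477.9 (right) → 2 crossings.
Hollow: 2–3 at easting≈356013.3 (left), 4–1 at easting≈371331.6 (right) → 1 crossing.
Only Hollow has an odd count, so the point is inside Hollow.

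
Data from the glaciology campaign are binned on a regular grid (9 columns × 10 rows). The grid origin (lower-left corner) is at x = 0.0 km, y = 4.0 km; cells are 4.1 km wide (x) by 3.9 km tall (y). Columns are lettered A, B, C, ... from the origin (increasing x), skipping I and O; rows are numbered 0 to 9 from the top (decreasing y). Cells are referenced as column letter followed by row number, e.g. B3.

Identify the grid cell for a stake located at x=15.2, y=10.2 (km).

Column index: ⌊(15.2 − 0.0) / 4.1⌋ = ⌊3.707⌋ = 3 → column D
Row offset from origin: ⌊(10.2 − 4.0) / 3.9⌋ = ⌊1.590⌋ = 1 → row 8 (counted from top)

D8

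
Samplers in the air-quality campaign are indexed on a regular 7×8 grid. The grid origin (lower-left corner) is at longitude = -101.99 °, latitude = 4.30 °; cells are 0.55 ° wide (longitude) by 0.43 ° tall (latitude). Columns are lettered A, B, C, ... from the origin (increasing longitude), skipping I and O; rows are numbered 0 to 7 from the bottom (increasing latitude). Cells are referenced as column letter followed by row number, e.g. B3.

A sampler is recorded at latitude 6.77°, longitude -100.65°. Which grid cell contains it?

C5

Column index: ⌊(-100.65 − -101.99) / 0.55⌋ = ⌊2.436⌋ = 2 → column C
Row offset from origin: ⌊(6.77 − 4.30) / 0.43⌋ = ⌊5.744⌋ = 5 → row 5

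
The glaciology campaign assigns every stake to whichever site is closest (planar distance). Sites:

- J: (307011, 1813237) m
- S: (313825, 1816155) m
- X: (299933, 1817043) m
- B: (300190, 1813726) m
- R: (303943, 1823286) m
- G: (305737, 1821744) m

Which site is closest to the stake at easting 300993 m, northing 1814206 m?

Squared distances to each site:
J: 37155285.000; S: 168458825.000; X: 9172169.000; B: 875209.000; R: 91148900.000; G: 79326980.000.
Minimum at B.

B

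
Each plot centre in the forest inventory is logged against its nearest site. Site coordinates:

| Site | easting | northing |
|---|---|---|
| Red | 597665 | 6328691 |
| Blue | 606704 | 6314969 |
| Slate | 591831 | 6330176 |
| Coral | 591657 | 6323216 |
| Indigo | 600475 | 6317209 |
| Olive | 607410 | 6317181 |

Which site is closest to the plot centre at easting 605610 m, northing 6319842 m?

Olive

Squared distances to each site:
Red: 141427826.000; Blue: 24942965.000; Slate: 296652397.000; Coral: 206070085.000; Indigo: 33300914.000; Olive: 10320921.000.
Minimum at Olive.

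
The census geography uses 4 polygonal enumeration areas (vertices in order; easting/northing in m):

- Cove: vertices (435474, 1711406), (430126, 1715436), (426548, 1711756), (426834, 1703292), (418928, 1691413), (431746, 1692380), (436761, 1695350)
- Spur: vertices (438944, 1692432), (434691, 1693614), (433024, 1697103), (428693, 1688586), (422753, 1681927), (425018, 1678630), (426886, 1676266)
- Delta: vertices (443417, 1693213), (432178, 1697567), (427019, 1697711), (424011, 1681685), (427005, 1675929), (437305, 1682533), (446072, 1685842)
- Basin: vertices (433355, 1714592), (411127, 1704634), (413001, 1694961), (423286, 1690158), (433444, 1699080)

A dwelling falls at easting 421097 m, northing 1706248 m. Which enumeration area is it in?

Basin

Cast a ray rightward from (421097, 1706248). For each polygon, the edges (by vertex number in listed order) whose endpoints lie on opposite sides of northing = 1706248, where each meets that height, and whether that is right or left of the point:
Cove: 3–4 at easting≈426734.1 (right), 7–1 at easting≈435887.4 (right) → 2 crossings.
Spur: no edge straddles that height → 0 crossings.
Delta: no edge straddles that height → 0 crossings.
Basin: 1–2 at easting≈414729.7 (left), 5–1 at easting≈433402.9 (right) → 1 crossing.
Only Basin has an odd count, so the point is inside Basin.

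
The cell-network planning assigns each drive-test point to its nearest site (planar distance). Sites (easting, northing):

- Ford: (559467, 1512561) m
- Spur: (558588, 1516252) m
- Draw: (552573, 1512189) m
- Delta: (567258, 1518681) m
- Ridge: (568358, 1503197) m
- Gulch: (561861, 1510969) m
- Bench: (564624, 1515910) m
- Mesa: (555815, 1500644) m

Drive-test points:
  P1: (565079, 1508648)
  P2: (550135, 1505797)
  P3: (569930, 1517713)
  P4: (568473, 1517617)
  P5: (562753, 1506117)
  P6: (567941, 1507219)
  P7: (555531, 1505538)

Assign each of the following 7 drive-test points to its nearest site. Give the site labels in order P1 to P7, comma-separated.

Gulch, Draw, Delta, Delta, Gulch, Ridge, Mesa

P1 → Gulch (d²=15742565.00)
P2 → Draw (d²=46801508.00)
P3 → Delta (d²=8076608.00)
P4 → Delta (d²=2608321.00)
P5 → Gulch (d²=24337568.00)
P6 → Ridge (d²=16350373.00)
P7 → Mesa (d²=24031892.00)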